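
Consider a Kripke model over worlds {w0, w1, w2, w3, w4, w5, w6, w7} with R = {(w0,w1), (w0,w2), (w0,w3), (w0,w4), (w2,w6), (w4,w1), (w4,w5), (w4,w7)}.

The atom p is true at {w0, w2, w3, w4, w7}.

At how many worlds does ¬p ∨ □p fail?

w0: ¬p is F, □p is F. ✗
w1: ¬p is T, □p is T. ✓
w2: ¬p is F, □p is F. ✗
w3: ¬p is F, □p is T. ✓
w4: ¬p is F, □p is F. ✗
w5: ¬p is T, □p is T. ✓
w6: ¬p is T, □p is T. ✓
w7: ¬p is F, □p is T. ✓
Satisfying worlds: {w1, w3, w5, w6, w7}.
So ¬p ∨ □p fails at the other 3 worlds.

3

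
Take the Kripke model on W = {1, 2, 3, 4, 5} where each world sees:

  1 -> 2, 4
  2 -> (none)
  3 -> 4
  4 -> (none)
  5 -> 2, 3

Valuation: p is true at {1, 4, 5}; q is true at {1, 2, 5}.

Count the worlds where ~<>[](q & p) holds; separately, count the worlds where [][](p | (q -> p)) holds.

For ~<>[](q & p):
1: <>[](q & p) is T. ✗
2: <>[](q & p) is F. ✓
3: <>[](q & p) is T. ✗
4: <>[](q & p) is F. ✓
5: <>[](q & p) is T. ✗
— 2 worlds.
For [][](p | (q -> p)):
1: successors {2, 4}; [](p | (q -> p)) there: 2:T, 4:T. ✓
2: no successors, so [][](p | (q -> p)) holds vacuously. ✓
3: successors {4}; [](p | (q -> p)) there: 4:T. ✓
4: no successors, so [][](p | (q -> p)) holds vacuously. ✓
5: successors {2, 3}; [](p | (q -> p)) there: 2:T, 3:T. ✓
— 5 worlds.

2 and 5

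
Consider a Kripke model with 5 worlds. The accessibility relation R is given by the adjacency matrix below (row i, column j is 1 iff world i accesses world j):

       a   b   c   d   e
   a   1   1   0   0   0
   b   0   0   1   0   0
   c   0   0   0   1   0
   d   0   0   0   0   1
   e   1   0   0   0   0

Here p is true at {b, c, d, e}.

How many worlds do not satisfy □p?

a: successors {a, b}; p there: a:F, b:T. ✗
b: successors {c}; p there: c:T. ✓
c: successors {d}; p there: d:T. ✓
d: successors {e}; p there: e:T. ✓
e: successors {a}; p there: a:F. ✗
Satisfying worlds: {b, c, d}.
So □p fails at the other 2 worlds.

2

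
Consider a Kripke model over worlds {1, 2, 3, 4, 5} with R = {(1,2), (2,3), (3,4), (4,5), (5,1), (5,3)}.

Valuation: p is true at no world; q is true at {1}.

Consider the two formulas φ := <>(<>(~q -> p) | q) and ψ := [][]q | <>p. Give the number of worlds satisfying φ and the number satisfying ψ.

2 and 0

For <>(<>(~q -> p) | q):
1: successors {2}; <>(~q -> p) | q there: 2:F. ✗
2: successors {3}; <>(~q -> p) | q there: 3:F. ✗
3: successors {4}; <>(~q -> p) | q there: 4:F. ✗
4: successors {5}; <>(~q -> p) | q there: 5:T. ✓
5: successors {1, 3}; <>(~q -> p) | q there: 1:T, 3:F. ✓
— 2 worlds.
For [][]q | <>p:
1: [][]q is F, <>p is F. ✗
2: [][]q is F, <>p is F. ✗
3: [][]q is F, <>p is F. ✗
4: [][]q is F, <>p is F. ✗
5: [][]q is F, <>p is F. ✗
— 0 worlds.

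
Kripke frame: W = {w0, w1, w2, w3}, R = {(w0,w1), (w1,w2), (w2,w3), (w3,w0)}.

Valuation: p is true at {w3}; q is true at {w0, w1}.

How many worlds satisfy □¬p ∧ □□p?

w0: □¬p is T, □□p is F. ✗
w1: □¬p is T, □□p is T. ✓
w2: □¬p is F, □□p is F. ✗
w3: □¬p is T, □□p is F. ✗
Satisfying worlds: {w1}.

1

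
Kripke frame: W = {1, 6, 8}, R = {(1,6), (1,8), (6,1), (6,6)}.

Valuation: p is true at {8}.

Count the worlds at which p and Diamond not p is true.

0

1: p is F, Diamond not p is T. ✗
6: p is F, Diamond not p is T. ✗
8: p is T, Diamond not p is F. ✗
Satisfying worlds: ∅.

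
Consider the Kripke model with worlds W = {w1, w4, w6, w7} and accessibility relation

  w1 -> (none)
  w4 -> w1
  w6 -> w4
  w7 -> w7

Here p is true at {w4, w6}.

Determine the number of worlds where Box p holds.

w1: no successors, so Box p holds vacuously. ✓
w4: successors {w1}; p there: w1:F. ✗
w6: successors {w4}; p there: w4:T. ✓
w7: successors {w7}; p there: w7:F. ✗
Satisfying worlds: {w1, w6}.

2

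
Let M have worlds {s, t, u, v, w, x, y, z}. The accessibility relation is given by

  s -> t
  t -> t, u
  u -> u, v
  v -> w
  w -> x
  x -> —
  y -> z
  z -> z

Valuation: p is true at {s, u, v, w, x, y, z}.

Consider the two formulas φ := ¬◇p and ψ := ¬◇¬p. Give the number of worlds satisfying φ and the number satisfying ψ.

2 and 6

For ¬◇p:
s: ◇p is F. ✓
t: ◇p is T. ✗
u: ◇p is T. ✗
v: ◇p is T. ✗
w: ◇p is T. ✗
x: ◇p is F. ✓
y: ◇p is T. ✗
z: ◇p is T. ✗
— 2 worlds.
For ¬◇¬p:
s: ◇¬p is T. ✗
t: ◇¬p is T. ✗
u: ◇¬p is F. ✓
v: ◇¬p is F. ✓
w: ◇¬p is F. ✓
x: ◇¬p is F. ✓
y: ◇¬p is F. ✓
z: ◇¬p is F. ✓
— 6 worlds.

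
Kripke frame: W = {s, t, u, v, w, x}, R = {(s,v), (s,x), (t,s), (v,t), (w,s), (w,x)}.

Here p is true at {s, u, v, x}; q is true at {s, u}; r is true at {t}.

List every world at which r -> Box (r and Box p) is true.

{s, u, v, w, x}

s: r is F, Box (r and Box p) is F. ✓
t: r is T, Box (r and Box p) is F. ✗
u: r is F, Box (r and Box p) is T. ✓
v: r is F, Box (r and Box p) is T. ✓
w: r is F, Box (r and Box p) is F. ✓
x: r is F, Box (r and Box p) is T. ✓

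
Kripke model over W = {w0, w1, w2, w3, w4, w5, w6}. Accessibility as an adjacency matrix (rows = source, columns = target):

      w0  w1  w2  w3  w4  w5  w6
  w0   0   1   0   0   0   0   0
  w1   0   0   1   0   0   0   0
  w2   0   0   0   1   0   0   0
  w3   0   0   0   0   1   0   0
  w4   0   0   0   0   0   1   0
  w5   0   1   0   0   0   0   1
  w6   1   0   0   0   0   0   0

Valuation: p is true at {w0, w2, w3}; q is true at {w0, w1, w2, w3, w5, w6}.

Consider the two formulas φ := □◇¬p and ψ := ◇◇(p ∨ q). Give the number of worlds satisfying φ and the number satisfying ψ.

For □◇¬p:
w0: successors {w1}; ◇¬p there: w1:F. ✗
w1: successors {w2}; ◇¬p there: w2:F. ✗
w2: successors {w3}; ◇¬p there: w3:T. ✓
w3: successors {w4}; ◇¬p there: w4:T. ✓
w4: successors {w5}; ◇¬p there: w5:T. ✓
w5: successors {w1, w6}; ◇¬p there: w1:F, w6:F. ✗
w6: successors {w0}; ◇¬p there: w0:T. ✓
— 4 worlds.
For ◇◇(p ∨ q):
w0: successors {w1}; ◇(p ∨ q) there: w1:T. ✓
w1: successors {w2}; ◇(p ∨ q) there: w2:T. ✓
w2: successors {w3}; ◇(p ∨ q) there: w3:F. ✗
w3: successors {w4}; ◇(p ∨ q) there: w4:T. ✓
w4: successors {w5}; ◇(p ∨ q) there: w5:T. ✓
w5: successors {w1, w6}; ◇(p ∨ q) there: w1:T, w6:T. ✓
w6: successors {w0}; ◇(p ∨ q) there: w0:T. ✓
— 6 worlds.

4 and 6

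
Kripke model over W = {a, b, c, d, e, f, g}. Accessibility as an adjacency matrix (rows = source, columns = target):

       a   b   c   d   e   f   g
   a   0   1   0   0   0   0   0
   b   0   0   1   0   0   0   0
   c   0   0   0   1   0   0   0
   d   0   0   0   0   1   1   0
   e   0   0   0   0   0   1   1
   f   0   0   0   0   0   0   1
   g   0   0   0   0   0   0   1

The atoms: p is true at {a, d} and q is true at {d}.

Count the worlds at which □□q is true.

a: successors {b}; □q there: b:F. ✗
b: successors {c}; □q there: c:T. ✓
c: successors {d}; □q there: d:F. ✗
d: successors {e, f}; □q there: e:F, f:F. ✗
e: successors {f, g}; □q there: f:F, g:F. ✗
f: successors {g}; □q there: g:F. ✗
g: successors {g}; □q there: g:F. ✗
Satisfying worlds: {b}.

1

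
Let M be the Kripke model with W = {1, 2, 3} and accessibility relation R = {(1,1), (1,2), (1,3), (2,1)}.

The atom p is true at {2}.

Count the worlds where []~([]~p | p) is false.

1

1: successors {1, 2, 3}; ~([]~p | p) there: 1:T, 2:F, 3:F. ✗
2: successors {1}; ~([]~p | p) there: 1:T. ✓
3: no successors, so []~([]~p | p) holds vacuously. ✓
Satisfying worlds: {2, 3}.
So []~([]~p | p) fails at the other 1 world.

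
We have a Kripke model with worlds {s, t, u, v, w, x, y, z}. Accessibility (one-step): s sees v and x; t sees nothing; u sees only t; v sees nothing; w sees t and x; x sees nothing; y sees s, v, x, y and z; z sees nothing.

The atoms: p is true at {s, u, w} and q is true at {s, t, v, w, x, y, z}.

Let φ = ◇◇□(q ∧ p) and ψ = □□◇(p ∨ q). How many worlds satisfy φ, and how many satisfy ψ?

1 and 7

For ◇◇□(q ∧ p):
s: successors {v, x}; ◇□(q ∧ p) there: v:F, x:F. ✗
t: no successors, so ◇◇□(q ∧ p) fails. ✗
u: successors {t}; ◇□(q ∧ p) there: t:F. ✗
v: no successors, so ◇◇□(q ∧ p) fails. ✗
w: successors {t, x}; ◇□(q ∧ p) there: t:F, x:F. ✗
x: no successors, so ◇◇□(q ∧ p) fails. ✗
y: successors {s, v, x, y, z}; ◇□(q ∧ p) there: s:T, v:F, x:F, y:T, z:F. ✓
z: no successors, so ◇◇□(q ∧ p) fails. ✗
— 1 world.
For □□◇(p ∨ q):
s: successors {v, x}; □◇(p ∨ q) there: v:T, x:T. ✓
t: no successors, so □□◇(p ∨ q) holds vacuously. ✓
u: successors {t}; □◇(p ∨ q) there: t:T. ✓
v: no successors, so □□◇(p ∨ q) holds vacuously. ✓
w: successors {t, x}; □◇(p ∨ q) there: t:T, x:T. ✓
x: no successors, so □□◇(p ∨ q) holds vacuously. ✓
y: successors {s, v, x, y, z}; □◇(p ∨ q) there: s:F, v:T, x:T, y:F, z:T. ✗
z: no successors, so □□◇(p ∨ q) holds vacuously. ✓
— 7 worlds.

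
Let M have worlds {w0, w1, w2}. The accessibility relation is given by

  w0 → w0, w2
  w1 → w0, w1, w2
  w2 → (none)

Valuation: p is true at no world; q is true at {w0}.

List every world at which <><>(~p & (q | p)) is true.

w0: successors {w0, w2}; <>(~p & (q | p)) there: w0:T, w2:F. ✓
w1: successors {w0, w1, w2}; <>(~p & (q | p)) there: w0:T, w1:T, w2:F. ✓
w2: no successors, so <><>(~p & (q | p)) fails. ✗

{w0, w1}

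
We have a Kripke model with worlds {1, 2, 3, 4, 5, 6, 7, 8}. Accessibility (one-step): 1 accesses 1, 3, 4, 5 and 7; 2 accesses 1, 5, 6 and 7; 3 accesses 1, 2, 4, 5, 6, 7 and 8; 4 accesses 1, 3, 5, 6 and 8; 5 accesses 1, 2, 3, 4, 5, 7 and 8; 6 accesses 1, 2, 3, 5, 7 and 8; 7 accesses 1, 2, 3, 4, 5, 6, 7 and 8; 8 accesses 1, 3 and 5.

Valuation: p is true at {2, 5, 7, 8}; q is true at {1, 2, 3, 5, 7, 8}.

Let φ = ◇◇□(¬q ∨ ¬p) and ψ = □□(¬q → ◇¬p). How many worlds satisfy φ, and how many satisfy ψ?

For ◇◇□(¬q ∨ ¬p):
1: successors {1, 3, 4, 5, 7}; ◇□(¬q ∨ ¬p) there: 1:F, 3:F, 4:F, 5:F, 7:F. ✗
2: successors {1, 5, 6, 7}; ◇□(¬q ∨ ¬p) there: 1:F, 5:F, 6:F, 7:F. ✗
3: successors {1, 2, 4, 5, 6, 7, 8}; ◇□(¬q ∨ ¬p) there: 1:F, 2:F, 4:F, 5:F, 6:F, 7:F, 8:F. ✗
4: successors {1, 3, 5, 6, 8}; ◇□(¬q ∨ ¬p) there: 1:F, 3:F, 5:F, 6:F, 8:F. ✗
5: successors {1, 2, 3, 4, 5, 7, 8}; ◇□(¬q ∨ ¬p) there: 1:F, 2:F, 3:F, 4:F, 5:F, 7:F, 8:F. ✗
6: successors {1, 2, 3, 5, 7, 8}; ◇□(¬q ∨ ¬p) there: 1:F, 2:F, 3:F, 5:F, 7:F, 8:F. ✗
7: successors {1, 2, 3, 4, 5, 6, 7, 8}; ◇□(¬q ∨ ¬p) there: 1:F, 2:F, 3:F, 4:F, 5:F, 6:F, 7:F, 8:F. ✗
8: successors {1, 3, 5}; ◇□(¬q ∨ ¬p) there: 1:F, 3:F, 5:F. ✗
— 0 worlds.
For □□(¬q → ◇¬p):
1: successors {1, 3, 4, 5, 7}; □(¬q → ◇¬p) there: 1:T, 3:T, 4:T, 5:T, 7:T. ✓
2: successors {1, 5, 6, 7}; □(¬q → ◇¬p) there: 1:T, 5:T, 6:T, 7:T. ✓
3: successors {1, 2, 4, 5, 6, 7, 8}; □(¬q → ◇¬p) there: 1:T, 2:T, 4:T, 5:T, 6:T, 7:T, 8:T. ✓
4: successors {1, 3, 5, 6, 8}; □(¬q → ◇¬p) there: 1:T, 3:T, 5:T, 6:T, 8:T. ✓
5: successors {1, 2, 3, 4, 5, 7, 8}; □(¬q → ◇¬p) there: 1:T, 2:T, 3:T, 4:T, 5:T, 7:T, 8:T. ✓
6: successors {1, 2, 3, 5, 7, 8}; □(¬q → ◇¬p) there: 1:T, 2:T, 3:T, 5:T, 7:T, 8:T. ✓
7: successors {1, 2, 3, 4, 5, 6, 7, 8}; □(¬q → ◇¬p) there: 1:T, 2:T, 3:T, 4:T, 5:T, 6:T, 7:T, 8:T. ✓
8: successors {1, 3, 5}; □(¬q → ◇¬p) there: 1:T, 3:T, 5:T. ✓
— 8 worlds.

0 and 8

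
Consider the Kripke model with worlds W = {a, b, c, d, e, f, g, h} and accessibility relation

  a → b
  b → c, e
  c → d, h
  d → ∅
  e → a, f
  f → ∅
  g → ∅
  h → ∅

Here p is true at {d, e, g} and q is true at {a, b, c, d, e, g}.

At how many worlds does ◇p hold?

2

a: successors {b}; p there: b:F. ✗
b: successors {c, e}; p there: c:F, e:T. ✓
c: successors {d, h}; p there: d:T, h:F. ✓
d: no successors, so ◇p fails. ✗
e: successors {a, f}; p there: a:F, f:F. ✗
f: no successors, so ◇p fails. ✗
g: no successors, so ◇p fails. ✗
h: no successors, so ◇p fails. ✗
Satisfying worlds: {b, c}.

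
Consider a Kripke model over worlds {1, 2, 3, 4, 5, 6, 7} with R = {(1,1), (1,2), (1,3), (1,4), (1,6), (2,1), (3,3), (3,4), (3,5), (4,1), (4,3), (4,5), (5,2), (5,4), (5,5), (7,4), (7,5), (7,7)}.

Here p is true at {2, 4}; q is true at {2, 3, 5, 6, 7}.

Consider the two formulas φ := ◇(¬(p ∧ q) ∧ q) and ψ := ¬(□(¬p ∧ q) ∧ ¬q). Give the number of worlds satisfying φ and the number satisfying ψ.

5 and 7

For ◇(¬(p ∧ q) ∧ q):
1: successors {1, 2, 3, 4, 6}; ¬(p ∧ q) ∧ q there: 1:F, 2:F, 3:T, 4:F, 6:T. ✓
2: successors {1}; ¬(p ∧ q) ∧ q there: 1:F. ✗
3: successors {3, 4, 5}; ¬(p ∧ q) ∧ q there: 3:T, 4:F, 5:T. ✓
4: successors {1, 3, 5}; ¬(p ∧ q) ∧ q there: 1:F, 3:T, 5:T. ✓
5: successors {2, 4, 5}; ¬(p ∧ q) ∧ q there: 2:F, 4:F, 5:T. ✓
6: no successors, so ◇(¬(p ∧ q) ∧ q) fails. ✗
7: successors {4, 5, 7}; ¬(p ∧ q) ∧ q there: 4:F, 5:T, 7:T. ✓
— 5 worlds.
For ¬(□(¬p ∧ q) ∧ ¬q):
1: □(¬p ∧ q) ∧ ¬q is F. ✓
2: □(¬p ∧ q) ∧ ¬q is F. ✓
3: □(¬p ∧ q) ∧ ¬q is F. ✓
4: □(¬p ∧ q) ∧ ¬q is F. ✓
5: □(¬p ∧ q) ∧ ¬q is F. ✓
6: □(¬p ∧ q) ∧ ¬q is F. ✓
7: □(¬p ∧ q) ∧ ¬q is F. ✓
— 7 worlds.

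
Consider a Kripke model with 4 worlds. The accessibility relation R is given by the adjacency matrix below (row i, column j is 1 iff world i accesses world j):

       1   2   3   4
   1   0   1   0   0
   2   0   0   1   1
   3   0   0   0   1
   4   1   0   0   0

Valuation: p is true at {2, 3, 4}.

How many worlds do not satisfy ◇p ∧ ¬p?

3

1: ◇p is T, ¬p is T. ✓
2: ◇p is T, ¬p is F. ✗
3: ◇p is T, ¬p is F. ✗
4: ◇p is F, ¬p is F. ✗
Satisfying worlds: {1}.
So ◇p ∧ ¬p fails at the other 3 worlds.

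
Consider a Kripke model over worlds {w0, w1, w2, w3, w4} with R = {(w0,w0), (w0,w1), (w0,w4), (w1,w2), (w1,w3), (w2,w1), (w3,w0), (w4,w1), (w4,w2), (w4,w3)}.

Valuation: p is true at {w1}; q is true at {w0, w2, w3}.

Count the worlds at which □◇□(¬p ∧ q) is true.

w0: successors {w0, w1, w4}; ◇□(¬p ∧ q) there: w0:T, w1:T, w4:T. ✓
w1: successors {w2, w3}; ◇□(¬p ∧ q) there: w2:T, w3:F. ✗
w2: successors {w1}; ◇□(¬p ∧ q) there: w1:T. ✓
w3: successors {w0}; ◇□(¬p ∧ q) there: w0:T. ✓
w4: successors {w1, w2, w3}; ◇□(¬p ∧ q) there: w1:T, w2:T, w3:F. ✗
Satisfying worlds: {w0, w2, w3}.

3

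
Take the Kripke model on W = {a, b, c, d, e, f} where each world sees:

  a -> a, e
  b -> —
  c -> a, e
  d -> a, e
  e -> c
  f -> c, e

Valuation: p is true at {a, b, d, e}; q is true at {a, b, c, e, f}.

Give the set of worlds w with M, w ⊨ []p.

a: successors {a, e}; p there: a:T, e:T. ✓
b: no successors, so []p holds vacuously. ✓
c: successors {a, e}; p there: a:T, e:T. ✓
d: successors {a, e}; p there: a:T, e:T. ✓
e: successors {c}; p there: c:F. ✗
f: successors {c, e}; p there: c:F, e:T. ✗

{a, b, c, d}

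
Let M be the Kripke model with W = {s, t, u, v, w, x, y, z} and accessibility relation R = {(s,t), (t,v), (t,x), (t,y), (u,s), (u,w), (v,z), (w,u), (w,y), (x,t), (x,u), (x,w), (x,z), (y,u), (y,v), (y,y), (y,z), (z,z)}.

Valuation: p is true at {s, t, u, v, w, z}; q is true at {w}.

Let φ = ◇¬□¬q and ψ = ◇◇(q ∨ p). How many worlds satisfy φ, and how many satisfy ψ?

For ◇¬□¬q:
s: successors {t}; ¬□¬q there: t:F. ✗
t: successors {v, x, y}; ¬□¬q there: v:F, x:T, y:F. ✓
u: successors {s, w}; ¬□¬q there: s:F, w:F. ✗
v: successors {z}; ¬□¬q there: z:F. ✗
w: successors {u, y}; ¬□¬q there: u:T, y:F. ✓
x: successors {t, u, w, z}; ¬□¬q there: t:F, u:T, w:F, z:F. ✓
y: successors {u, v, y, z}; ¬□¬q there: u:T, v:F, y:F, z:F. ✓
z: successors {z}; ¬□¬q there: z:F. ✗
— 4 worlds.
For ◇◇(q ∨ p):
s: successors {t}; ◇(q ∨ p) there: t:T. ✓
t: successors {v, x, y}; ◇(q ∨ p) there: v:T, x:T, y:T. ✓
u: successors {s, w}; ◇(q ∨ p) there: s:T, w:T. ✓
v: successors {z}; ◇(q ∨ p) there: z:T. ✓
w: successors {u, y}; ◇(q ∨ p) there: u:T, y:T. ✓
x: successors {t, u, w, z}; ◇(q ∨ p) there: t:T, u:T, w:T, z:T. ✓
y: successors {u, v, y, z}; ◇(q ∨ p) there: u:T, v:T, y:T, z:T. ✓
z: successors {z}; ◇(q ∨ p) there: z:T. ✓
— 8 worlds.

4 and 8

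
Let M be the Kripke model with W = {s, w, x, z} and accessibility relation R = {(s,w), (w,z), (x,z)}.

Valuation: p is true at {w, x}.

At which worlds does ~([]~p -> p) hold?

{z}

s: []~p -> p is T. ✗
w: []~p -> p is T. ✗
x: []~p -> p is T. ✗
z: []~p -> p is F. ✓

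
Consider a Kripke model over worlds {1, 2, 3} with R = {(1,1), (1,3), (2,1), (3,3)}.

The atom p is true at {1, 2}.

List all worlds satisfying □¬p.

{3}

1: successors {1, 3}; ¬p there: 1:F, 3:T. ✗
2: successors {1}; ¬p there: 1:F. ✗
3: successors {3}; ¬p there: 3:T. ✓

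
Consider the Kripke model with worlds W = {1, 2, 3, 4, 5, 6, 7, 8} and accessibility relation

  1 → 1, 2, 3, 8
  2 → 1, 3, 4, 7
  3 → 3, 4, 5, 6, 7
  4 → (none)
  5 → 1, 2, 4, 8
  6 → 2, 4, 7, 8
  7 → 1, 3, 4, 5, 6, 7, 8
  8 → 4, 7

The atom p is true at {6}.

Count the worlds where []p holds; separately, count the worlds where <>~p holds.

1 and 7

For []p:
1: successors {1, 2, 3, 8}; p there: 1:F, 2:F, 3:F, 8:F. ✗
2: successors {1, 3, 4, 7}; p there: 1:F, 3:F, 4:F, 7:F. ✗
3: successors {3, 4, 5, 6, 7}; p there: 3:F, 4:F, 5:F, 6:T, 7:F. ✗
4: no successors, so []p holds vacuously. ✓
5: successors {1, 2, 4, 8}; p there: 1:F, 2:F, 4:F, 8:F. ✗
6: successors {2, 4, 7, 8}; p there: 2:F, 4:F, 7:F, 8:F. ✗
7: successors {1, 3, 4, 5, 6, 7, 8}; p there: 1:F, 3:F, 4:F, 5:F, 6:T, 7:F, 8:F. ✗
8: successors {4, 7}; p there: 4:F, 7:F. ✗
— 1 world.
For <>~p:
1: successors {1, 2, 3, 8}; ~p there: 1:T, 2:T, 3:T, 8:T. ✓
2: successors {1, 3, 4, 7}; ~p there: 1:T, 3:T, 4:T, 7:T. ✓
3: successors {3, 4, 5, 6, 7}; ~p there: 3:T, 4:T, 5:T, 6:F, 7:T. ✓
4: no successors, so <>~p fails. ✗
5: successors {1, 2, 4, 8}; ~p there: 1:T, 2:T, 4:T, 8:T. ✓
6: successors {2, 4, 7, 8}; ~p there: 2:T, 4:T, 7:T, 8:T. ✓
7: successors {1, 3, 4, 5, 6, 7, 8}; ~p there: 1:T, 3:T, 4:T, 5:T, 6:F, 7:T, 8:T. ✓
8: successors {4, 7}; ~p there: 4:T, 7:T. ✓
— 7 worlds.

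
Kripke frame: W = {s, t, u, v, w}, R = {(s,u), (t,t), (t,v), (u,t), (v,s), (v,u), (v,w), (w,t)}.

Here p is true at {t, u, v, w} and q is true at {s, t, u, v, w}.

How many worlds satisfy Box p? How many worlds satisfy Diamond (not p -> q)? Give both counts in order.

For Box p:
s: successors {u}; p there: u:T. ✓
t: successors {t, v}; p there: t:T, v:T. ✓
u: successors {t}; p there: t:T. ✓
v: successors {s, u, w}; p there: s:F, u:T, w:T. ✗
w: successors {t}; p there: t:T. ✓
— 4 worlds.
For Diamond (not p -> q):
s: successors {u}; not p -> q there: u:T. ✓
t: successors {t, v}; not p -> q there: t:T, v:T. ✓
u: successors {t}; not p -> q there: t:T. ✓
v: successors {s, u, w}; not p -> q there: s:T, u:T, w:T. ✓
w: successors {t}; not p -> q there: t:T. ✓
— 5 worlds.

4 and 5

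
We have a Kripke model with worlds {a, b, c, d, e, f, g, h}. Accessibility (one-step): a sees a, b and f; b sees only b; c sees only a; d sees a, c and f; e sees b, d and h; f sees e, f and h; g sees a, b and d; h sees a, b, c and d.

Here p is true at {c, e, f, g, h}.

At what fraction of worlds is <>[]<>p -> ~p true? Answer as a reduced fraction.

3/4

a: <>[]<>p is T, ~p is T. ✓
b: <>[]<>p is F, ~p is T. ✓
c: <>[]<>p is F, ~p is F. ✓
d: <>[]<>p is T, ~p is T. ✓
e: <>[]<>p is F, ~p is F. ✓
f: <>[]<>p is T, ~p is F. ✗
g: <>[]<>p is F, ~p is F. ✓
h: <>[]<>p is T, ~p is F. ✗
That's 6 of 8 worlds, so 6/8 = 3/4.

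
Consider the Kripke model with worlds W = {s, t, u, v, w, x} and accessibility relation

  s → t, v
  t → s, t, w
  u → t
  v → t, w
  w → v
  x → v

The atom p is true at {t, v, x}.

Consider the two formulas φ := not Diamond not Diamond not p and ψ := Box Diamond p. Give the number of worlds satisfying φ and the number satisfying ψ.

For not Diamond not Diamond not p:
s: Diamond not Diamond not p is F. ✓
t: Diamond not Diamond not p is T. ✗
u: Diamond not Diamond not p is F. ✓
v: Diamond not Diamond not p is T. ✗
w: Diamond not Diamond not p is F. ✓
x: Diamond not Diamond not p is F. ✓
— 4 worlds.
For Box Diamond p:
s: successors {t, v}; Diamond p there: t:T, v:T. ✓
t: successors {s, t, w}; Diamond p there: s:T, t:T, w:T. ✓
u: successors {t}; Diamond p there: t:T. ✓
v: successors {t, w}; Diamond p there: t:T, w:T. ✓
w: successors {v}; Diamond p there: v:T. ✓
x: successors {v}; Diamond p there: v:T. ✓
— 6 worlds.

4 and 6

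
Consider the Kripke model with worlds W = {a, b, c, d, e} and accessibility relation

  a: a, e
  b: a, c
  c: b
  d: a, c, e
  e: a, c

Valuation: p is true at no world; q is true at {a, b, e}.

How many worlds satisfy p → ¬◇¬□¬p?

5

a: p is F, ¬◇¬□¬p is T. ✓
b: p is F, ¬◇¬□¬p is T. ✓
c: p is F, ¬◇¬□¬p is T. ✓
d: p is F, ¬◇¬□¬p is T. ✓
e: p is F, ¬◇¬□¬p is T. ✓
Satisfying worlds: {a, b, c, d, e}.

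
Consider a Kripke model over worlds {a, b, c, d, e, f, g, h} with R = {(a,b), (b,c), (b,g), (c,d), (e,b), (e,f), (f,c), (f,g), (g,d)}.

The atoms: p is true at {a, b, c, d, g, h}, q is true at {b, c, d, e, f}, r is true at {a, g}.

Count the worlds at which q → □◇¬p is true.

a: q is F, □◇¬p is F. ✓
b: q is T, □◇¬p is F. ✗
c: q is T, □◇¬p is F. ✗
d: q is T, □◇¬p is T. ✓
e: q is T, □◇¬p is F. ✗
f: q is T, □◇¬p is F. ✗
g: q is F, □◇¬p is F. ✓
h: q is F, □◇¬p is T. ✓
Satisfying worlds: {a, d, g, h}.

4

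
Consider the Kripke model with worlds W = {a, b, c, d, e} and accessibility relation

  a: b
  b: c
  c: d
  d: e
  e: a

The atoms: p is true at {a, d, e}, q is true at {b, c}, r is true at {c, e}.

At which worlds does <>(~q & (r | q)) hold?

{d}

a: successors {b}; ~q & (r | q) there: b:F. ✗
b: successors {c}; ~q & (r | q) there: c:F. ✗
c: successors {d}; ~q & (r | q) there: d:F. ✗
d: successors {e}; ~q & (r | q) there: e:T. ✓
e: successors {a}; ~q & (r | q) there: a:F. ✗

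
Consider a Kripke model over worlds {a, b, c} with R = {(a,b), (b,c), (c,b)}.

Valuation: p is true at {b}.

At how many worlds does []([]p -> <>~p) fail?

1

a: successors {b}; []p -> <>~p there: b:T. ✓
b: successors {c}; []p -> <>~p there: c:F. ✗
c: successors {b}; []p -> <>~p there: b:T. ✓
Satisfying worlds: {a, c}.
So []([]p -> <>~p) fails at the other 1 world.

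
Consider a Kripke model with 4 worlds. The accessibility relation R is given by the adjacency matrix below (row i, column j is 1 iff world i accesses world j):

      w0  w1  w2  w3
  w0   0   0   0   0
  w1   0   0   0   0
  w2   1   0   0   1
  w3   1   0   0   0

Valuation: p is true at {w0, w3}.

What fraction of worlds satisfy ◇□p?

w0: no successors, so ◇□p fails. ✗
w1: no successors, so ◇□p fails. ✗
w2: successors {w0, w3}; □p there: w0:T, w3:T. ✓
w3: successors {w0}; □p there: w0:T. ✓
That's 2 of 4 worlds, so 2/4 = 1/2.

1/2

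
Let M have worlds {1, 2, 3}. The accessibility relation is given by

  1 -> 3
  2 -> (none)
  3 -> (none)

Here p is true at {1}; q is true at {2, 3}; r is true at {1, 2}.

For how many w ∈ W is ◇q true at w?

1

1: successors {3}; q there: 3:T. ✓
2: no successors, so ◇q fails. ✗
3: no successors, so ◇q fails. ✗
Satisfying worlds: {1}.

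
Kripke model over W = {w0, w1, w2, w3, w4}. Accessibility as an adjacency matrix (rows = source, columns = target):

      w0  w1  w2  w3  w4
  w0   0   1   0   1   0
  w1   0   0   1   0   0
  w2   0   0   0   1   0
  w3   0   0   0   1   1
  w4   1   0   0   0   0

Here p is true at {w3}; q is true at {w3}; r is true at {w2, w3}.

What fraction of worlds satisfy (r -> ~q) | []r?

4/5

w0: r -> ~q is T, []r is F. ✓
w1: r -> ~q is T, []r is T. ✓
w2: r -> ~q is T, []r is T. ✓
w3: r -> ~q is F, []r is F. ✗
w4: r -> ~q is T, []r is F. ✓
That's 4 of 5 worlds, so 4/5.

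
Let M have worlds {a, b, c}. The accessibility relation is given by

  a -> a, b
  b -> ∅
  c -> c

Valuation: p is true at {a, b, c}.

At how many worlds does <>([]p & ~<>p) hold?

a: successors {a, b}; []p & ~<>p there: a:F, b:T. ✓
b: no successors, so <>([]p & ~<>p) fails. ✗
c: successors {c}; []p & ~<>p there: c:F. ✗
Satisfying worlds: {a}.

1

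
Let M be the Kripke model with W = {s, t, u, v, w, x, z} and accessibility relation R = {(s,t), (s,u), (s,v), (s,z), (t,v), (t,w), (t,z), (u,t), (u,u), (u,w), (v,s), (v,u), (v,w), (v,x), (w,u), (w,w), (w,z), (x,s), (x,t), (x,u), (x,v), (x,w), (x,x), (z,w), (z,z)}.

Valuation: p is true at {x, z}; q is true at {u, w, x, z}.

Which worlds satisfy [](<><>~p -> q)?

s: successors {t, u, v, z}; <><>~p -> q there: t:F, u:T, v:F, z:T. ✗
t: successors {v, w, z}; <><>~p -> q there: v:F, w:T, z:T. ✗
u: successors {t, u, w}; <><>~p -> q there: t:F, u:T, w:T. ✗
v: successors {s, u, w, x}; <><>~p -> q there: s:F, u:T, w:T, x:T. ✗
w: successors {u, w, z}; <><>~p -> q there: u:T, w:T, z:T. ✓
x: successors {s, t, u, v, w, x}; <><>~p -> q there: s:F, t:F, u:T, v:F, w:T, x:T. ✗
z: successors {w, z}; <><>~p -> q there: w:T, z:T. ✓

{w, z}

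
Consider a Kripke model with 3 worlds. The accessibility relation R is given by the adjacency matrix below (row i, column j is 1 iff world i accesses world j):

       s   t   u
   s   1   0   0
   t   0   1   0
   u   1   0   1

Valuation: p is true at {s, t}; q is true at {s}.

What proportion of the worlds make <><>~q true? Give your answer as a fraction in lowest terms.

2/3

s: successors {s}; <>~q there: s:F. ✗
t: successors {t}; <>~q there: t:T. ✓
u: successors {s, u}; <>~q there: s:F, u:T. ✓
That's 2 of 3 worlds, so 2/3.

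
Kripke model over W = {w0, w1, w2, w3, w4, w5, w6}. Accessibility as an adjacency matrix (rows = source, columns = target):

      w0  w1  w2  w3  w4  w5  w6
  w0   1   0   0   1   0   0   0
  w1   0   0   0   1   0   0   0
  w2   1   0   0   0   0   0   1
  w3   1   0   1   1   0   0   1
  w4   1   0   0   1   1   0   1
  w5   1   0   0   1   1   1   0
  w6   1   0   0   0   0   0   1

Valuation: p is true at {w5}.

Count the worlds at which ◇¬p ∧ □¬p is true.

6

w0: ◇¬p is T, □¬p is T. ✓
w1: ◇¬p is T, □¬p is T. ✓
w2: ◇¬p is T, □¬p is T. ✓
w3: ◇¬p is T, □¬p is T. ✓
w4: ◇¬p is T, □¬p is T. ✓
w5: ◇¬p is T, □¬p is F. ✗
w6: ◇¬p is T, □¬p is T. ✓
Satisfying worlds: {w0, w1, w2, w3, w4, w6}.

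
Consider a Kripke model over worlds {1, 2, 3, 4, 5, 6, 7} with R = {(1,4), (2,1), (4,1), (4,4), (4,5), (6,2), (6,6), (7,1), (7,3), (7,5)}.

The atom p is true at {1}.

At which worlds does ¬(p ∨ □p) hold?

1: p ∨ □p is T. ✗
2: p ∨ □p is T. ✗
3: p ∨ □p is T. ✗
4: p ∨ □p is F. ✓
5: p ∨ □p is T. ✗
6: p ∨ □p is F. ✓
7: p ∨ □p is F. ✓

{4, 6, 7}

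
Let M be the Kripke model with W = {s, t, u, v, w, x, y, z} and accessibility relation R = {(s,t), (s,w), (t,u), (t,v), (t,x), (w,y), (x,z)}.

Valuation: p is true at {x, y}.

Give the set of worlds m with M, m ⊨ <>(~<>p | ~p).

s: successors {t, w}; ~<>p | ~p there: t:T, w:T. ✓
t: successors {u, v, x}; ~<>p | ~p there: u:T, v:T, x:T. ✓
u: no successors, so <>(~<>p | ~p) fails. ✗
v: no successors, so <>(~<>p | ~p) fails. ✗
w: successors {y}; ~<>p | ~p there: y:T. ✓
x: successors {z}; ~<>p | ~p there: z:T. ✓
y: no successors, so <>(~<>p | ~p) fails. ✗
z: no successors, so <>(~<>p | ~p) fails. ✗

{s, t, w, x}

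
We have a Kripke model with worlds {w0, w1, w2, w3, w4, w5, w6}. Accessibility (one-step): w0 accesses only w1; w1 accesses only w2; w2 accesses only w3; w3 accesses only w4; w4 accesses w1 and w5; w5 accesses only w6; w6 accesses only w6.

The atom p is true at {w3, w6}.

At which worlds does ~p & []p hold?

w0: ~p is T, []p is F. ✗
w1: ~p is T, []p is F. ✗
w2: ~p is T, []p is T. ✓
w3: ~p is F, []p is F. ✗
w4: ~p is T, []p is F. ✗
w5: ~p is T, []p is T. ✓
w6: ~p is F, []p is T. ✗

{w2, w5}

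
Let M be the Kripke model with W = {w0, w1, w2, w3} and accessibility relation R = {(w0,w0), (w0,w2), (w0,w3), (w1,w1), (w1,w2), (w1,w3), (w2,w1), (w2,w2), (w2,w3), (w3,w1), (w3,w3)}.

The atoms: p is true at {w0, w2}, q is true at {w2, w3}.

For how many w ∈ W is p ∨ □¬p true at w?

3

w0: p is T, □¬p is F. ✓
w1: p is F, □¬p is F. ✗
w2: p is T, □¬p is F. ✓
w3: p is F, □¬p is T. ✓
Satisfying worlds: {w0, w2, w3}.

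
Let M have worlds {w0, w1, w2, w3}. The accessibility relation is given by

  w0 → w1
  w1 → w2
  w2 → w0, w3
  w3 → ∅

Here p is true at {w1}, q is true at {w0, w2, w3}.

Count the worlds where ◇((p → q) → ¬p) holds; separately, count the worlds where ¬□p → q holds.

3 and 3

For ◇((p → q) → ¬p):
w0: successors {w1}; (p → q) → ¬p there: w1:T. ✓
w1: successors {w2}; (p → q) → ¬p there: w2:T. ✓
w2: successors {w0, w3}; (p → q) → ¬p there: w0:T, w3:T. ✓
w3: no successors, so ◇((p → q) → ¬p) fails. ✗
— 3 worlds.
For ¬□p → q:
w0: ¬□p is F, q is T. ✓
w1: ¬□p is T, q is F. ✗
w2: ¬□p is T, q is T. ✓
w3: ¬□p is F, q is T. ✓
— 3 worlds.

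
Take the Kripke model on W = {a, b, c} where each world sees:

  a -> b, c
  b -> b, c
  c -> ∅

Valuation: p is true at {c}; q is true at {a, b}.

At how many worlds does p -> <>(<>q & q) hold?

2

a: p is F, <>(<>q & q) is T. ✓
b: p is F, <>(<>q & q) is T. ✓
c: p is T, <>(<>q & q) is F. ✗
Satisfying worlds: {a, b}.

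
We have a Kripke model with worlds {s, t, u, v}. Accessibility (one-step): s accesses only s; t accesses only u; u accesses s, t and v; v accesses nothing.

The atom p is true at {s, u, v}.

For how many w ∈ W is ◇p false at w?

s: successors {s}; p there: s:T. ✓
t: successors {u}; p there: u:T. ✓
u: successors {s, t, v}; p there: s:T, t:F, v:T. ✓
v: no successors, so ◇p fails. ✗
Satisfying worlds: {s, t, u}.
So ◇p fails at the other 1 world.

1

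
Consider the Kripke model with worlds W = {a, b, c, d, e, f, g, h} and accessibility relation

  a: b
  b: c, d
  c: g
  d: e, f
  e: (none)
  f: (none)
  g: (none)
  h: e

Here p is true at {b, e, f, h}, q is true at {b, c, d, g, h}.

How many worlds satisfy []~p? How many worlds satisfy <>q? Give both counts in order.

For []~p:
a: successors {b}; ~p there: b:F. ✗
b: successors {c, d}; ~p there: c:T, d:T. ✓
c: successors {g}; ~p there: g:T. ✓
d: successors {e, f}; ~p there: e:F, f:F. ✗
e: no successors, so []~p holds vacuously. ✓
f: no successors, so []~p holds vacuously. ✓
g: no successors, so []~p holds vacuously. ✓
h: successors {e}; ~p there: e:F. ✗
— 5 worlds.
For <>q:
a: successors {b}; q there: b:T. ✓
b: successors {c, d}; q there: c:T, d:T. ✓
c: successors {g}; q there: g:T. ✓
d: successors {e, f}; q there: e:F, f:F. ✗
e: no successors, so <>q fails. ✗
f: no successors, so <>q fails. ✗
g: no successors, so <>q fails. ✗
h: successors {e}; q there: e:F. ✗
— 3 worlds.

5 and 3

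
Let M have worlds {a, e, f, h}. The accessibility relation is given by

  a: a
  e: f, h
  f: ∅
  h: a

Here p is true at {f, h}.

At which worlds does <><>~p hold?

a: successors {a}; <>~p there: a:T. ✓
e: successors {f, h}; <>~p there: f:F, h:T. ✓
f: no successors, so <><>~p fails. ✗
h: successors {a}; <>~p there: a:T. ✓

{a, e, h}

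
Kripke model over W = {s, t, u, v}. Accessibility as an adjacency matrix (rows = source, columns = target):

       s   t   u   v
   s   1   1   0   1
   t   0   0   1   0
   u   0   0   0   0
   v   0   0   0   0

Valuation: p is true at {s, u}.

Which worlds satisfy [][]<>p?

s: successors {s, t, v}; []<>p there: s:F, t:F, v:T. ✗
t: successors {u}; []<>p there: u:T. ✓
u: no successors, so [][]<>p holds vacuously. ✓
v: no successors, so [][]<>p holds vacuously. ✓

{t, u, v}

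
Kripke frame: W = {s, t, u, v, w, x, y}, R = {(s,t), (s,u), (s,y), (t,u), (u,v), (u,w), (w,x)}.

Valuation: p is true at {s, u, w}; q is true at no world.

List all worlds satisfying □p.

{t, v, x, y}

s: successors {t, u, y}; p there: t:F, u:T, y:F. ✗
t: successors {u}; p there: u:T. ✓
u: successors {v, w}; p there: v:F, w:T. ✗
v: no successors, so □p holds vacuously. ✓
w: successors {x}; p there: x:F. ✗
x: no successors, so □p holds vacuously. ✓
y: no successors, so □p holds vacuously. ✓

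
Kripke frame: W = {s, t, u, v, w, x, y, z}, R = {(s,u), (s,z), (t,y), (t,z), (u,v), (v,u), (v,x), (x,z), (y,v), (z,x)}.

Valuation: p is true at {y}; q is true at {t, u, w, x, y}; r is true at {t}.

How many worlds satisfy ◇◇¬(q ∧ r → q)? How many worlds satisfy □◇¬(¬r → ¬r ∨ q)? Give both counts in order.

0 and 1

For ◇◇¬(q ∧ r → q):
s: successors {u, z}; ◇¬(q ∧ r → q) there: u:F, z:F. ✗
t: successors {y, z}; ◇¬(q ∧ r → q) there: y:F, z:F. ✗
u: successors {v}; ◇¬(q ∧ r → q) there: v:F. ✗
v: successors {u, x}; ◇¬(q ∧ r → q) there: u:F, x:F. ✗
w: no successors, so ◇◇¬(q ∧ r → q) fails. ✗
x: successors {z}; ◇¬(q ∧ r → q) there: z:F. ✗
y: successors {v}; ◇¬(q ∧ r → q) there: v:F. ✗
z: successors {x}; ◇¬(q ∧ r → q) there: x:F. ✗
— 0 worlds.
For □◇¬(¬r → ¬r ∨ q):
s: successors {u, z}; ◇¬(¬r → ¬r ∨ q) there: u:F, z:F. ✗
t: successors {y, z}; ◇¬(¬r → ¬r ∨ q) there: y:F, z:F. ✗
u: successors {v}; ◇¬(¬r → ¬r ∨ q) there: v:F. ✗
v: successors {u, x}; ◇¬(¬r → ¬r ∨ q) there: u:F, x:F. ✗
w: no successors, so □◇¬(¬r → ¬r ∨ q) holds vacuously. ✓
x: successors {z}; ◇¬(¬r → ¬r ∨ q) there: z:F. ✗
y: successors {v}; ◇¬(¬r → ¬r ∨ q) there: v:F. ✗
z: successors {x}; ◇¬(¬r → ¬r ∨ q) there: x:F. ✗
— 1 world.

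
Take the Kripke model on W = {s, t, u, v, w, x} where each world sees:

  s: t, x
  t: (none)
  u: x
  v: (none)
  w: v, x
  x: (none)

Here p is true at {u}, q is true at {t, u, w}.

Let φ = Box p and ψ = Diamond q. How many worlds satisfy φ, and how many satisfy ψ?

For Box p:
s: successors {t, x}; p there: t:F, x:F. ✗
t: no successors, so Box p holds vacuously. ✓
u: successors {x}; p there: x:F. ✗
v: no successors, so Box p holds vacuously. ✓
w: successors {v, x}; p there: v:F, x:F. ✗
x: no successors, so Box p holds vacuously. ✓
— 3 worlds.
For Diamond q:
s: successors {t, x}; q there: t:T, x:F. ✓
t: no successors, so Diamond q fails. ✗
u: successors {x}; q there: x:F. ✗
v: no successors, so Diamond q fails. ✗
w: successors {v, x}; q there: v:F, x:F. ✗
x: no successors, so Diamond q fails. ✗
— 1 world.

3 and 1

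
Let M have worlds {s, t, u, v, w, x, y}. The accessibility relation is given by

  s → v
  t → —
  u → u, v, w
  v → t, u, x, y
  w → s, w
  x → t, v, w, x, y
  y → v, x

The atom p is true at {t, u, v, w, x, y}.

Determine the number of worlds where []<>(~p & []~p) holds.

s: successors {v}; <>(~p & []~p) there: v:F. ✗
t: no successors, so []<>(~p & []~p) holds vacuously. ✓
u: successors {u, v, w}; <>(~p & []~p) there: u:F, v:F, w:F. ✗
v: successors {t, u, x, y}; <>(~p & []~p) there: t:F, u:F, x:F, y:F. ✗
w: successors {s, w}; <>(~p & []~p) there: s:F, w:F. ✗
x: successors {t, v, w, x, y}; <>(~p & []~p) there: t:F, v:F, w:F, x:F, y:F. ✗
y: successors {v, x}; <>(~p & []~p) there: v:F, x:F. ✗
Satisfying worlds: {t}.

1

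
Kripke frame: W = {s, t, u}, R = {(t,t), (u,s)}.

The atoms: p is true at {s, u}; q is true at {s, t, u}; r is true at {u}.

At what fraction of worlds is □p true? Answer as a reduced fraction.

s: no successors, so □p holds vacuously. ✓
t: successors {t}; p there: t:F. ✗
u: successors {s}; p there: s:T. ✓
That's 2 of 3 worlds, so 2/3.

2/3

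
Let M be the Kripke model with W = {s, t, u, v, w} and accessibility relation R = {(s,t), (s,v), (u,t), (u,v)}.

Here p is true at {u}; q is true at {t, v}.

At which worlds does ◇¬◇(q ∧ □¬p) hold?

{s, u}

s: successors {t, v}; ¬◇(q ∧ □¬p) there: t:T, v:T. ✓
t: no successors, so ◇¬◇(q ∧ □¬p) fails. ✗
u: successors {t, v}; ¬◇(q ∧ □¬p) there: t:T, v:T. ✓
v: no successors, so ◇¬◇(q ∧ □¬p) fails. ✗
w: no successors, so ◇¬◇(q ∧ □¬p) fails. ✗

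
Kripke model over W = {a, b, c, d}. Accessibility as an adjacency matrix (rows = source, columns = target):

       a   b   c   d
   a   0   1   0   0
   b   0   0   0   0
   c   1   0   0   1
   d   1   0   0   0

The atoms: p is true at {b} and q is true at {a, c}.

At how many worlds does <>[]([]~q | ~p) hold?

a: successors {b}; []([]~q | ~p) there: b:T. ✓
b: no successors, so <>[]([]~q | ~p) fails. ✗
c: successors {a, d}; []([]~q | ~p) there: a:T, d:T. ✓
d: successors {a}; []([]~q | ~p) there: a:T. ✓
Satisfying worlds: {a, c, d}.

3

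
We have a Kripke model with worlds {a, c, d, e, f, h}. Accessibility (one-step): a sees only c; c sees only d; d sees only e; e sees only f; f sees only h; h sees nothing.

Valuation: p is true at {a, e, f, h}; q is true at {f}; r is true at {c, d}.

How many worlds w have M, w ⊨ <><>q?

a: successors {c}; <>q there: c:F. ✗
c: successors {d}; <>q there: d:F. ✗
d: successors {e}; <>q there: e:T. ✓
e: successors {f}; <>q there: f:F. ✗
f: successors {h}; <>q there: h:F. ✗
h: no successors, so <><>q fails. ✗
Satisfying worlds: {d}.

1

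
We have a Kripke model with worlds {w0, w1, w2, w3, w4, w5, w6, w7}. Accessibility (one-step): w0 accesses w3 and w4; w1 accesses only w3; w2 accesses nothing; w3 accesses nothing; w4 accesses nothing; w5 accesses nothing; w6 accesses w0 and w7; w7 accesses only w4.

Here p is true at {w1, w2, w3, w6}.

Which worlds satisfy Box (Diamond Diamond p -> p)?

w0: successors {w3, w4}; Diamond Diamond p -> p there: w3:T, w4:T. ✓
w1: successors {w3}; Diamond Diamond p -> p there: w3:T. ✓
w2: no successors, so Box (Diamond Diamond p -> p) holds vacuously. ✓
w3: no successors, so Box (Diamond Diamond p -> p) holds vacuously. ✓
w4: no successors, so Box (Diamond Diamond p -> p) holds vacuously. ✓
w5: no successors, so Box (Diamond Diamond p -> p) holds vacuously. ✓
w6: successors {w0, w7}; Diamond Diamond p -> p there: w0:T, w7:T. ✓
w7: successors {w4}; Diamond Diamond p -> p there: w4:T. ✓

{w0, w1, w2, w3, w4, w5, w6, w7}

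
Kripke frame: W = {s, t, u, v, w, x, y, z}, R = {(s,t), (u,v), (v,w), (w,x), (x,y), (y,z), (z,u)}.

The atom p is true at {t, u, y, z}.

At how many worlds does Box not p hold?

s: successors {t}; not p there: t:F. ✗
t: no successors, so Box not p holds vacuously. ✓
u: successors {v}; not p there: v:T. ✓
v: successors {w}; not p there: w:T. ✓
w: successors {x}; not p there: x:T. ✓
x: successors {y}; not p there: y:F. ✗
y: successors {z}; not p there: z:F. ✗
z: successors {u}; not p there: u:F. ✗
Satisfying worlds: {t, u, v, w}.

4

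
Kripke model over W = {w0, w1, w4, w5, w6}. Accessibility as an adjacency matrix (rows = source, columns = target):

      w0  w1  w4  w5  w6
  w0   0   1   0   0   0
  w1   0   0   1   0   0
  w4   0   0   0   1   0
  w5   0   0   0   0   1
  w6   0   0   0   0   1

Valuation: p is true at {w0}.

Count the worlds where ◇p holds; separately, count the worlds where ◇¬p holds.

For ◇p:
w0: successors {w1}; p there: w1:F. ✗
w1: successors {w4}; p there: w4:F. ✗
w4: successors {w5}; p there: w5:F. ✗
w5: successors {w6}; p there: w6:F. ✗
w6: successors {w6}; p there: w6:F. ✗
— 0 worlds.
For ◇¬p:
w0: successors {w1}; ¬p there: w1:T. ✓
w1: successors {w4}; ¬p there: w4:T. ✓
w4: successors {w5}; ¬p there: w5:T. ✓
w5: successors {w6}; ¬p there: w6:T. ✓
w6: successors {w6}; ¬p there: w6:T. ✓
— 5 worlds.

0 and 5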